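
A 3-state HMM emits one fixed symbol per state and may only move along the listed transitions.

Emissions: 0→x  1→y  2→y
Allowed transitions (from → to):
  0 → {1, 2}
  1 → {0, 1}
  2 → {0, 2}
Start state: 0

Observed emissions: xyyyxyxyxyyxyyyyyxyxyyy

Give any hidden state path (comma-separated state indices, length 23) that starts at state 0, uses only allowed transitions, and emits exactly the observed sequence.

0,2,2,2,0,1,0,1,0,1,1,0,2,2,2,2,2,0,1,0,2,2,2

  [0] x  {0}  => 0  start
  [1] y  {1,2}  => 2  0->2 ok
  [2] y  {1,2}  => 2  2->2 ok
  [3] y  {1,2}  => 2  2->2 ok
  [4] x  {0}  => 0  2->0 ok
  [5] y  {1,2}  => 1  0->1 ok
  [6] x  {0}  => 0  1->0 ok
  [7] y  {1,2}  => 1  0->1 ok
  [8] x  {0}  => 0  1->0 ok
  [9] y  {1,2}  => 1  0->1 ok
  [10] y  {1,2}  => 1  1->1 ok
  [11] x  {0}  => 0  1->0 ok
  [12] y  {1,2}  => 2  0->2 ok
  [13] y  {1,2}  => 2  2->2 ok
  [14] y  {1,2}  => 2  2->2 ok
  [15] y  {1,2}  => 2  2->2 ok
  [16] y  {1,2}  => 2  2->2 ok
  [17] x  {0}  => 0  2->0 ok
  [18] y  {1,2}  => 1  0->1 ok
  [19] x  {0}  => 0  1->0 ok
  [20] y  {1,2}  => 2  0->2 ok
  [21] y  {1,2}  => 2  2->2 ok
  [22] y  {1,2}  => 2  2->2 ok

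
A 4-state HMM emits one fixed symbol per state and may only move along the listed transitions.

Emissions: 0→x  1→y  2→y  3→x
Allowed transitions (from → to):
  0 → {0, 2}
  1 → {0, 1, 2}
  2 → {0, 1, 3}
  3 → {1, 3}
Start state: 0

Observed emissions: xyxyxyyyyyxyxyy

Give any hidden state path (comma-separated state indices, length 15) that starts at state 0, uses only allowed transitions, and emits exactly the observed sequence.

0,2,0,2,3,1,2,1,1,2,0,2,3,1,1

  0: obs=x cand={0,3} pick 0 [start]
  1: obs=y cand={1,2} pick 2 [0->2 ok]
  2: obs=x cand={0,3} pick 0 [2->0 ok]
  3: obs=y cand={1,2} pick 2 [0->2 ok]
  4: obs=x cand={0,3} pick 3 [2->3 ok]
  5: obs=y cand={1,2} pick 1 [3->1 ok]
  6: obs=y cand={1,2} pick 2 [1->2 ok]
  7: obs=y cand={1,2} pick 1 [2->1 ok]
  8: obs=y cand={1,2} pick 1 [1->1 ok]
  9: obs=y cand={1,2} pick 2 [1->2 ok]
  10: obs=x cand={0,3} pick 0 [2->0 ok]
  11: obs=y cand={1,2} pick 2 [0->2 ok]
  12: obs=x cand={0,3} pick 3 [2->3 ok]
  13: obs=y cand={1,2} pick 1 [3->1 ok]
  14: obs=y cand={1,2} pick 1 [1->1 ok]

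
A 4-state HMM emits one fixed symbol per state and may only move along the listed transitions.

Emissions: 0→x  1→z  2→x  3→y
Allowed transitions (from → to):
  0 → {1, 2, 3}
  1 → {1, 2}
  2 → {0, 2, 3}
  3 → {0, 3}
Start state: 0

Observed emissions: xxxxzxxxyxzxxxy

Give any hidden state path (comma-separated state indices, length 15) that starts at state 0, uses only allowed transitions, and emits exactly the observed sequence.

  0: obs=x cand={0,2} pick 0 [start]
  1: obs=x cand={0,2} pick 2 [0->2 ok]
  2: obs=x cand={0,2} pick 2 [2->2 ok]
  3: obs=x cand={0,2} pick 0 [2->0 ok]
  4: obs=z cand={1} pick 1 [0->1 ok]
  5: obs=x cand={0,2} pick 2 [1->2 ok]
  6: obs=x cand={0,2} pick 2 [2->2 ok]
  7: obs=x cand={0,2} pick 0 [2->0 ok]
  8: obs=y cand={3} pick 3 [0->3 ok]
  9: obs=x cand={0,2} pick 0 [3->0 ok]
  10: obs=z cand={1} pick 1 [0->1 ok]
  11: obs=x cand={0,2} pick 2 [1->2 ok]
  12: obs=x cand={0,2} pick 2 [2->2 ok]
  13: obs=x cand={0,2} pick 2 [2->2 ok]
  14: obs=y cand={3} pick 3 [2->3 ok]

0,2,2,0,1,2,2,0,3,0,1,2,2,2,3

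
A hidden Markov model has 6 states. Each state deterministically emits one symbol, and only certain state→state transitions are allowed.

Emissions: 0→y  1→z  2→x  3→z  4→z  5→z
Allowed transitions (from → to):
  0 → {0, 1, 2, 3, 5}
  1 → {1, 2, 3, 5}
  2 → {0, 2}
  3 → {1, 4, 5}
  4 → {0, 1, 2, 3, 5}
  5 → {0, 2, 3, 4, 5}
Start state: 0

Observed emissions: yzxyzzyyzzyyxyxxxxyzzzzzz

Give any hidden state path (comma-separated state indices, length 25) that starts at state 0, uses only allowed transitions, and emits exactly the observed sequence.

0,1,2,0,3,5,0,0,1,5,0,0,2,0,2,2,2,2,0,3,1,3,4,3,1

  0: obs=y cand={0} pick 0 [start]
  1: obs=z cand={1,3,4,5} pick 1 [0->1 ok]
  2: obs=x cand={2} pick 2 [1->2 ok]
  3: obs=y cand={0} pick 0 [2->0 ok]
  4: obs=z cand={1,3,4,5} pick 3 [0->3 ok]
  5: obs=z cand={1,3,4,5} pick 5 [3->5 ok]
  6: obs=y cand={0} pick 0 [5->0 ok]
  7: obs=y cand={0} pick 0 [0->0 ok]
  8: obs=z cand={1,3,4,5} pick 1 [0->1 ok]
  9: obs=z cand={1,3,4,5} pick 5 [1->5 ok]
  10: obs=y cand={0} pick 0 [5->0 ok]
  11: obs=y cand={0} pick 0 [0->0 ok]
  12: obs=x cand={2} pick 2 [0->2 ok]
  13: obs=y cand={0} pick 0 [2->0 ok]
  14: obs=x cand={2} pick 2 [0->2 ok]
  15: obs=x cand={2} pick 2 [2->2 ok]
  16: obs=x cand={2} pick 2 [2->2 ok]
  17: obs=x cand={2} pick 2 [2->2 ok]
  18: obs=y cand={0} pick 0 [2->0 ok]
  19: obs=z cand={1,3,4,5} pick 3 [0->3 ok]
  20: obs=z cand={1,3,4,5} pick 1 [3->1 ok]
  21: obs=z cand={1,3,4,5} pick 3 [1->3 ok]
  22: obs=z cand={1,3,4,5} pick 4 [3->4 ok]
  23: obs=z cand={1,3,4,5} pick 3 [4->3 ok]
  24: obs=z cand={1,3,4,5} pick 1 [3->1 ok]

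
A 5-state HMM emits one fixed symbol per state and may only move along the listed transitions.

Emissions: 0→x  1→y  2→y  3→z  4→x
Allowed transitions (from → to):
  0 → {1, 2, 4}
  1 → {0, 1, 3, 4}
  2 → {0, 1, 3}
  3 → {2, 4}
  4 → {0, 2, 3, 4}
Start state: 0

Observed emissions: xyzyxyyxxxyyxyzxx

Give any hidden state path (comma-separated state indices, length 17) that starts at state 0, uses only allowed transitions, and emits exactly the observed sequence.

0,1,3,2,0,2,1,4,0,4,2,1,0,2,3,4,0

  t0 'x' -> {0,4}, take 0 (start)
  t1 'y' -> {1,2}, take 1 (0->1 ok)
  t2 'z' -> {3}, take 3 (1->3 ok)
  t3 'y' -> {1,2}, take 2 (3->2 ok)
  t4 'x' -> {0,4}, take 0 (2->0 ok)
  t5 'y' -> {1,2}, take 2 (0->2 ok)
  t6 'y' -> {1,2}, take 1 (2->1 ok)
  t7 'x' -> {0,4}, take 4 (1->4 ok)
  t8 'x' -> {0,4}, take 0 (4->0 ok)
  t9 'x' -> {0,4}, take 4 (0->4 ok)
  t10 'y' -> {1,2}, take 2 (4->2 ok)
  t11 'y' -> {1,2}, take 1 (2->1 ok)
  t12 'x' -> {0,4}, take 0 (1->0 ok)
  t13 'y' -> {1,2}, take 2 (0->2 ok)
  t14 'z' -> {3}, take 3 (2->3 ok)
  t15 'x' -> {0,4}, take 4 (3->4 ok)
  t16 'x' -> {0,4}, take 0 (4->0 ok)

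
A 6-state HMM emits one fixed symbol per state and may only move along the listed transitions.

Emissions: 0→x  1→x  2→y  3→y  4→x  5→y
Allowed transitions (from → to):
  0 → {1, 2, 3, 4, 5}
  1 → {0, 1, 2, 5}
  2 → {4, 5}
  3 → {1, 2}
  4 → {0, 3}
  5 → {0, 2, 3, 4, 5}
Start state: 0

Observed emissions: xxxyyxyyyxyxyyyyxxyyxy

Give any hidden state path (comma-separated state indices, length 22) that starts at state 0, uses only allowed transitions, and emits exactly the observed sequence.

0,1,0,2,5,0,5,5,2,4,3,1,5,5,2,5,4,0,3,2,4,3

  t0 'x' -> {0,1,4}, take 0 (start)
  t1 'x' -> {0,1,4}, take 1 (0->1 ok)
  t2 'x' -> {0,1,4}, take 0 (1->0 ok)
  t3 'y' -> {2,3,5}, take 2 (0->2 ok)
  t4 'y' -> {2,3,5}, take 5 (2->5 ok)
  t5 'x' -> {0,1,4}, take 0 (5->0 ok)
  t6 'y' -> {2,3,5}, take 5 (0->5 ok)
  t7 'y' -> {2,3,5}, take 5 (5->5 ok)
  t8 'y' -> {2,3,5}, take 2 (5->2 ok)
  t9 'x' -> {0,1,4}, take 4 (2->4 ok)
  t10 'y' -> {2,3,5}, take 3 (4->3 ok)
  t11 'x' -> {0,1,4}, take 1 (3->1 ok)
  t12 'y' -> {2,3,5}, take 5 (1->5 ok)
  t13 'y' -> {2,3,5}, take 5 (5->5 ok)
  t14 'y' -> {2,3,5}, take 2 (5->2 ok)
  t15 'y' -> {2,3,5}, take 5 (2->5 ok)
  t16 'x' -> {0,1,4}, take 4 (5->4 ok)
  t17 'x' -> {0,1,4}, take 0 (4->0 ok)
  t18 'y' -> {2,3,5}, take 3 (0->3 ok)
  t19 'y' -> {2,3,5}, take 2 (3->2 ok)
  t20 'x' -> {0,1,4}, take 4 (2->4 ok)
  t21 'y' -> {2,3,5}, take 3 (4->3 ok)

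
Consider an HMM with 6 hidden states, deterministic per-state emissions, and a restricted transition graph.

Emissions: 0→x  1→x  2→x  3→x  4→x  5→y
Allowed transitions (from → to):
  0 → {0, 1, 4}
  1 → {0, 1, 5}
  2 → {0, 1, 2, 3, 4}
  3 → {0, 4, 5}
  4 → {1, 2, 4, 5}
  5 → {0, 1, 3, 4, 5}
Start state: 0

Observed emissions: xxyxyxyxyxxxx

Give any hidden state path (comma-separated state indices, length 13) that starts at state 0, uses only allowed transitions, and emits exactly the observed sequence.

  pos 0: x in {0,1,2,3,4}, choose 0; start
  pos 1: x in {0,1,2,3,4}, choose 1; 0->1 ok
  pos 2: y in {5}, choose 5; 1->5 ok
  pos 3: x in {0,1,2,3,4}, choose 1; 5->1 ok
  pos 4: y in {5}, choose 5; 1->5 ok
  pos 5: x in {0,1,2,3,4}, choose 4; 5->4 ok
  pos 6: y in {5}, choose 5; 4->5 ok
  pos 7: x in {0,1,2,3,4}, choose 4; 5->4 ok
  pos 8: y in {5}, choose 5; 4->5 ok
  pos 9: x in {0,1,2,3,4}, choose 0; 5->0 ok
  pos 10: x in {0,1,2,3,4}, choose 4; 0->4 ok
  pos 11: x in {0,1,2,3,4}, choose 1; 4->1 ok
  pos 12: x in {0,1,2,3,4}, choose 0; 1->0 ok

0,1,5,1,5,4,5,4,5,0,4,1,0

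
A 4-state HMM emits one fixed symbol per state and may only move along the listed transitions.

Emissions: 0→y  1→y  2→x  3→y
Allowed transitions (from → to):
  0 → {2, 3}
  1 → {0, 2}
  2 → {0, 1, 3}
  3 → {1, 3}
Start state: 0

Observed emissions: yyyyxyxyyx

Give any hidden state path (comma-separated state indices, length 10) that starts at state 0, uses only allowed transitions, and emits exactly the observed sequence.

  [0] y  {0,1,3}  => 0  start
  [1] y  {0,1,3}  => 3  0->3 ok
  [2] y  {0,1,3}  => 1  3->1 ok
  [3] y  {0,1,3}  => 0  1->0 ok
  [4] x  {2}  => 2  0->2 ok
  [5] y  {0,1,3}  => 1  2->1 ok
  [6] x  {2}  => 2  1->2 ok
  [7] y  {0,1,3}  => 3  2->3 ok
  [8] y  {0,1,3}  => 1  3->1 ok
  [9] x  {2}  => 2  1->2 ok

0,3,1,0,2,1,2,3,1,2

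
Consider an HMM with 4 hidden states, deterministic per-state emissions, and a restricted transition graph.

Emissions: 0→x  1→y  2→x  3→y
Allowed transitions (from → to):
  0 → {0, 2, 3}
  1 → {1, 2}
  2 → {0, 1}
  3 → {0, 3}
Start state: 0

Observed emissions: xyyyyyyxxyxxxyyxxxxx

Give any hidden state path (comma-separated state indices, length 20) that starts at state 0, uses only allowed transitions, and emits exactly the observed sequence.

  [0] x  {0,2}  => 0  start
  [1] y  {1,3}  => 3  0->3 ok
  [2] y  {1,3}  => 3  3->3 ok
  [3] y  {1,3}  => 3  3->3 ok
  [4] y  {1,3}  => 3  3->3 ok
  [5] y  {1,3}  => 3  3->3 ok
  [6] y  {1,3}  => 3  3->3 ok
  [7] x  {0,2}  => 0  3->0 ok
  [8] x  {0,2}  => 0  0->0 ok
  [9] y  {1,3}  => 3  0->3 ok
  [10] x  {0,2}  => 0  3->0 ok
  [11] x  {0,2}  => 0  0->0 ok
  [12] x  {0,2}  => 2  0->2 ok
  [13] y  {1,3}  => 1  2->1 ok
  [14] y  {1,3}  => 1  1->1 ok
  [15] x  {0,2}  => 2  1->2 ok
  [16] x  {0,2}  => 0  2->0 ok
  [17] x  {0,2}  => 0  0->0 ok
  [18] x  {0,2}  => 0  0->0 ok
  [19] x  {0,2}  => 0  0->0 ok

0,3,3,3,3,3,3,0,0,3,0,0,2,1,1,2,0,0,0,0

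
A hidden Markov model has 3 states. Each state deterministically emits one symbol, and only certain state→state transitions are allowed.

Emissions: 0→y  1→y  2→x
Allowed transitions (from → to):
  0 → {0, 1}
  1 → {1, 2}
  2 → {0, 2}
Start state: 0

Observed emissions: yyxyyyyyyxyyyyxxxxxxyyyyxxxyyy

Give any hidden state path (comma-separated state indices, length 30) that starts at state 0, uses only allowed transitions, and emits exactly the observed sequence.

  [0] y  {0,1}  => 0  start
  [1] y  {0,1}  => 1  0->1 ok
  [2] x  {2}  => 2  1->2 ok
  [3] y  {0,1}  => 0  2->0 ok
  [4] y  {0,1}  => 0  0->0 ok
  [5] y  {0,1}  => 1  0->1 ok
  [6] y  {0,1}  => 1  1->1 ok
  [7] y  {0,1}  => 1  1->1 ok
  [8] y  {0,1}  => 1  1->1 ok
  [9] x  {2}  => 2  1->2 ok
  [10] y  {0,1}  => 0  2->0 ok
  [11] y  {0,1}  => 0  0->0 ok
  [12] y  {0,1}  => 1  0->1 ok
  [13] y  {0,1}  => 1  1->1 ok
  [14] x  {2}  => 2  1->2 ok
  [15] x  {2}  => 2  2->2 ok
  [16] x  {2}  => 2  2->2 ok
  [17] x  {2}  => 2  2->2 ok
  [18] x  {2}  => 2  2->2 ok
  [19] x  {2}  => 2  2->2 ok
  [20] y  {0,1}  => 0  2->0 ok
  [21] y  {0,1}  => 0  0->0 ok
  [22] y  {0,1}  => 0  0->0 ok
  [23] y  {0,1}  => 1  0->1 ok
  [24] x  {2}  => 2  1->2 ok
  [25] x  {2}  => 2  2->2 ok
  [26] x  {2}  => 2  2->2 ok
  [27] y  {0,1}  => 0  2->0 ok
  [28] y  {0,1}  => 0  0->0 ok
  [29] y  {0,1}  => 1  0->1 ok

0,1,2,0,0,1,1,1,1,2,0,0,1,1,2,2,2,2,2,2,0,0,0,1,2,2,2,0,0,1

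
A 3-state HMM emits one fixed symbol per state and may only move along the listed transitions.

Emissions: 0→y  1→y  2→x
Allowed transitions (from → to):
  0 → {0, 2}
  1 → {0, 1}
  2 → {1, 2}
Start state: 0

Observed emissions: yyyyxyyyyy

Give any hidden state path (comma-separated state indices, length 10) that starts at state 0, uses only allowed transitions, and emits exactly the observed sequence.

  0: obs=y cand={0,1} pick 0 [start]
  1: obs=y cand={0,1} pick 0 [0->0 ok]
  2: obs=y cand={0,1} pick 0 [0->0 ok]
  3: obs=y cand={0,1} pick 0 [0->0 ok]
  4: obs=x cand={2} pick 2 [0->2 ok]
  5: obs=y cand={0,1} pick 1 [2->1 ok]
  6: obs=y cand={0,1} pick 1 [1->1 ok]
  7: obs=y cand={0,1} pick 1 [1->1 ok]
  8: obs=y cand={0,1} pick 1 [1->1 ok]
  9: obs=y cand={0,1} pick 0 [1->0 ok]

0,0,0,0,2,1,1,1,1,0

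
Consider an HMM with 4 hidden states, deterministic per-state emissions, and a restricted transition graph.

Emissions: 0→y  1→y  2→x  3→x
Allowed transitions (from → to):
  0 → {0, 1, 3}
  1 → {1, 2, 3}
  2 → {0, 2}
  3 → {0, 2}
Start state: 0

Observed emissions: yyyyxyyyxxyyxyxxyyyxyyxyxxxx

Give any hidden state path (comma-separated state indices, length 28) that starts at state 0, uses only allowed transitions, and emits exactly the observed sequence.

  t0 'y' -> {0,1}, take 0 (start)
  t1 'y' -> {0,1}, take 1 (0->1 ok)
  t2 'y' -> {0,1}, take 1 (1->1 ok)
  t3 'y' -> {0,1}, take 1 (1->1 ok)
  t4 'x' -> {2,3}, take 3 (1->3 ok)
  t5 'y' -> {0,1}, take 0 (3->0 ok)
  t6 'y' -> {0,1}, take 0 (0->0 ok)
  t7 'y' -> {0,1}, take 1 (0->1 ok)
  t8 'x' -> {2,3}, take 3 (1->3 ok)
  t9 'x' -> {2,3}, take 2 (3->2 ok)
  t10 'y' -> {0,1}, take 0 (2->0 ok)
  t11 'y' -> {0,1}, take 0 (0->0 ok)
  t12 'x' -> {2,3}, take 3 (0->3 ok)
  t13 'y' -> {0,1}, take 0 (3->0 ok)
  t14 'x' -> {2,3}, take 3 (0->3 ok)
  t15 'x' -> {2,3}, take 2 (3->2 ok)
  t16 'y' -> {0,1}, take 0 (2->0 ok)
  t17 'y' -> {0,1}, take 0 (0->0 ok)
  t18 'y' -> {0,1}, take 1 (0->1 ok)
  t19 'x' -> {2,3}, take 2 (1->2 ok)
  t20 'y' -> {0,1}, take 0 (2->0 ok)
  t21 'y' -> {0,1}, take 0 (0->0 ok)
  t22 'x' -> {2,3}, take 3 (0->3 ok)
  t23 'y' -> {0,1}, take 0 (3->0 ok)
  t24 'x' -> {2,3}, take 3 (0->3 ok)
  t25 'x' -> {2,3}, take 2 (3->2 ok)
  t26 'x' -> {2,3}, take 2 (2->2 ok)
  t27 'x' -> {2,3}, take 2 (2->2 ok)

0,1,1,1,3,0,0,1,3,2,0,0,3,0,3,2,0,0,1,2,0,0,3,0,3,2,2,2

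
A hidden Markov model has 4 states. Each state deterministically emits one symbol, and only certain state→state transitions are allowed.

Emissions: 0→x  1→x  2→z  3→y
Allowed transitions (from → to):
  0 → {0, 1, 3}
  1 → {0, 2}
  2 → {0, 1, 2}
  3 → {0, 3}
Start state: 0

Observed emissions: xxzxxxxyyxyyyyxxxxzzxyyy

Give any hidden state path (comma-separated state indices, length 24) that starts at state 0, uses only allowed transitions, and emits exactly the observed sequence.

0,1,2,0,0,0,0,3,3,0,3,3,3,3,0,0,0,1,2,2,0,3,3,3

  [0] x  {0,1}  => 0  start
  [1] x  {0,1}  => 1  0->1 ok
  [2] z  {2}  => 2  1->2 ok
  [3] x  {0,1}  => 0  2->0 ok
  [4] x  {0,1}  => 0  0->0 ok
  [5] x  {0,1}  => 0  0->0 ok
  [6] x  {0,1}  => 0  0->0 ok
  [7] y  {3}  => 3  0->3 ok
  [8] y  {3}  => 3  3->3 ok
  [9] x  {0,1}  => 0  3->0 ok
  [10] y  {3}  => 3  0->3 ok
  [11] y  {3}  => 3  3->3 ok
  [12] y  {3}  => 3  3->3 ok
  [13] y  {3}  => 3  3->3 ok
  [14] x  {0,1}  => 0  3->0 ok
  [15] x  {0,1}  => 0  0->0 ok
  [16] x  {0,1}  => 0  0->0 ok
  [17] x  {0,1}  => 1  0->1 ok
  [18] z  {2}  => 2  1->2 ok
  [19] z  {2}  => 2  2->2 ok
  [20] x  {0,1}  => 0  2->0 ok
  [21] y  {3}  => 3  0->3 ok
  [22] y  {3}  => 3  3->3 ok
  [23] y  {3}  => 3  3->3 ok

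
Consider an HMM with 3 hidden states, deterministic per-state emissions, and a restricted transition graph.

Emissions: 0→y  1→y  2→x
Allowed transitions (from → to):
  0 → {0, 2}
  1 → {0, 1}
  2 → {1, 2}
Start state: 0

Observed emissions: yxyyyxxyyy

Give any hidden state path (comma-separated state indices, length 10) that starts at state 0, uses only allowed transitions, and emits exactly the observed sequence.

  [0] y  {0,1}  => 0  start
  [1] x  {2}  => 2  0->2 ok
  [2] y  {0,1}  => 1  2->1 ok
  [3] y  {0,1}  => 1  1->1 ok
  [4] y  {0,1}  => 0  1->0 ok
  [5] x  {2}  => 2  0->2 ok
  [6] x  {2}  => 2  2->2 ok
  [7] y  {0,1}  => 1  2->1 ok
  [8] y  {0,1}  => 1  1->1 ok
  [9] y  {0,1}  => 1  1->1 ok

0,2,1,1,0,2,2,1,1,1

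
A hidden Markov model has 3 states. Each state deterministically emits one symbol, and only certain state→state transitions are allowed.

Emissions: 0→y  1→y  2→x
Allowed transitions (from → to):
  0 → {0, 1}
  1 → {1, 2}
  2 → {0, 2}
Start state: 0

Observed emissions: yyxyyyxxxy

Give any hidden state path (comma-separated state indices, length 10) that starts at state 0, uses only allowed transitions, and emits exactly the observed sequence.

0,1,2,0,0,1,2,2,2,0

  t0 'y' -> {0,1}, take 0 (start)
  t1 'y' -> {0,1}, take 1 (0->1 ok)
  t2 'x' -> {2}, take 2 (1->2 ok)
  t3 'y' -> {0,1}, take 0 (2->0 ok)
  t4 'y' -> {0,1}, take 0 (0->0 ok)
  t5 'y' -> {0,1}, take 1 (0->1 ok)
  t6 'x' -> {2}, take 2 (1->2 ok)
  t7 'x' -> {2}, take 2 (2->2 ok)
  t8 'x' -> {2}, take 2 (2->2 ok)
  t9 'y' -> {0,1}, take 0 (2->0 ok)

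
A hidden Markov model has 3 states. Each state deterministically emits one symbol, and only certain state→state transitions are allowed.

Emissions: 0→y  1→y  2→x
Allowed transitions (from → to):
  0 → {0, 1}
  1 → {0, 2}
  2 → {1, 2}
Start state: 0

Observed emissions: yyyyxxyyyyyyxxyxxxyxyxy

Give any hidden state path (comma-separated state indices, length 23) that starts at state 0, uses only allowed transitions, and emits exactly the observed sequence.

  0: obs=y cand={0,1} pick 0 [start]
  1: obs=y cand={0,1} pick 0 [0->0 ok]
  2: obs=y cand={0,1} pick 0 [0->0 ok]
  3: obs=y cand={0,1} pick 1 [0->1 ok]
  4: obs=x cand={2} pick 2 [1->2 ok]
  5: obs=x cand={2} pick 2 [2->2 ok]
  6: obs=y cand={0,1} pick 1 [2->1 ok]
  7: obs=y cand={0,1} pick 0 [1->0 ok]
  8: obs=y cand={0,1} pick 0 [0->0 ok]
  9: obs=y cand={0,1} pick 0 [0->0 ok]
  10: obs=y cand={0,1} pick 0 [0->0 ok]
  11: obs=y cand={0,1} pick 1 [0->1 ok]
  12: obs=x cand={2} pick 2 [1->2 ok]
  13: obs=x cand={2} pick 2 [2->2 ok]
  14: obs=y cand={0,1} pick 1 [2->1 ok]
  15: obs=x cand={2} pick 2 [1->2 ok]
  16: obs=x cand={2} pick 2 [2->2 ok]
  17: obs=x cand={2} pick 2 [2->2 ok]
  18: obs=y cand={0,1} pick 1 [2->1 ok]
  19: obs=x cand={2} pick 2 [1->2 ok]
  20: obs=y cand={0,1} pick 1 [2->1 ok]
  21: obs=x cand={2} pick 2 [1->2 ok]
  22: obs=y cand={0,1} pick 1 [2->1 ok]

0,0,0,1,2,2,1,0,0,0,0,1,2,2,1,2,2,2,1,2,1,2,1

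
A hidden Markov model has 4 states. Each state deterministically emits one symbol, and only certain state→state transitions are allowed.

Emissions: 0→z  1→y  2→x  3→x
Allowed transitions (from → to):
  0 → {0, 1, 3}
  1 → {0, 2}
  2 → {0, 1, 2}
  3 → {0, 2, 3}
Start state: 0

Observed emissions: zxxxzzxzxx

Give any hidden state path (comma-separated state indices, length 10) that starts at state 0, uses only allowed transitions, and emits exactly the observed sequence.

0,3,3,2,0,0,3,0,3,2

  [0] z  {0}  => 0  start
  [1] x  {2,3}  => 3  0->3 ok
  [2] x  {2,3}  => 3  3->3 ok
  [3] x  {2,3}  => 2  3->2 ok
  [4] z  {0}  => 0  2->0 ok
  [5] z  {0}  => 0  0->0 ok
  [6] x  {2,3}  => 3  0->3 ok
  [7] z  {0}  => 0  3->0 ok
  [8] x  {2,3}  => 3  0->3 ok
  [9] x  {2,3}  => 2  3->2 ok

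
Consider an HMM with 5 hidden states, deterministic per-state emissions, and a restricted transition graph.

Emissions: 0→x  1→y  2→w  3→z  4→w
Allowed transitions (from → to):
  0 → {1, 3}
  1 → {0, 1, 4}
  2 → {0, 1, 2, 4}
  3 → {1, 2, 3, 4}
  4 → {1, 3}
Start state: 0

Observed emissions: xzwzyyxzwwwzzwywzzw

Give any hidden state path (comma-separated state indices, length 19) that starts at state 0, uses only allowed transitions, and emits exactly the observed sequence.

  pos 0: x in {0}, choose 0; start
  pos 1: z in {3}, choose 3; 0->3 ok
  pos 2: w in {2,4}, choose 4; 3->4 ok
  pos 3: z in {3}, choose 3; 4->3 ok
  pos 4: y in {1}, choose 1; 3->1 ok
  pos 5: y in {1}, choose 1; 1->1 ok
  pos 6: x in {0}, choose 0; 1->0 ok
  pos 7: z in {3}, choose 3; 0->3 ok
  pos 8: w in {2,4}, choose 2; 3->2 ok
  pos 9: w in {2,4}, choose 2; 2->2 ok
  pos 10: w in {2,4}, choose 4; 2->4 ok
  pos 11: z in {3}, choose 3; 4->3 ok
  pos 12: z in {3}, choose 3; 3->3 ok
  pos 13: w in {2,4}, choose 4; 3->4 ok
  pos 14: y in {1}, choose 1; 4->1 ok
  pos 15: w in {2,4}, choose 4; 1->4 ok
  pos 16: z in {3}, choose 3; 4->3 ok
  pos 17: z in {3}, choose 3; 3->3 ok
  pos 18: w in {2,4}, choose 2; 3->2 ok

0,3,4,3,1,1,0,3,2,2,4,3,3,4,1,4,3,3,2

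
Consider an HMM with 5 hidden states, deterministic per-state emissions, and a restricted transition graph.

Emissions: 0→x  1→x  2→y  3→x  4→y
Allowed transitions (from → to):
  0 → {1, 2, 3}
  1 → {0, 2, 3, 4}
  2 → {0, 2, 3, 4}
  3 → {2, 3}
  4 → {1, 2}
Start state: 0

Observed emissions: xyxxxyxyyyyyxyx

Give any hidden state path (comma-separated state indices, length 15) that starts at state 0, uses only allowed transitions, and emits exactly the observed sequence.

  t0 'x' -> {0,1,3}, take 0 (start)
  t1 'y' -> {2,4}, take 2 (0->2 ok)
  t2 'x' -> {0,1,3}, take 0 (2->0 ok)
  t3 'x' -> {0,1,3}, take 1 (0->1 ok)
  t4 'x' -> {0,1,3}, take 0 (1->0 ok)
  t5 'y' -> {2,4}, take 2 (0->2 ok)
  t6 'x' -> {0,1,3}, take 3 (2->3 ok)
  t7 'y' -> {2,4}, take 2 (3->2 ok)
  t8 'y' -> {2,4}, take 4 (2->4 ok)
  t9 'y' -> {2,4}, take 2 (4->2 ok)
  t10 'y' -> {2,4}, take 2 (2->2 ok)
  t11 'y' -> {2,4}, take 2 (2->2 ok)
  t12 'x' -> {0,1,3}, take 3 (2->3 ok)
  t13 'y' -> {2,4}, take 2 (3->2 ok)
  t14 'x' -> {0,1,3}, take 0 (2->0 ok)

0,2,0,1,0,2,3,2,4,2,2,2,3,2,0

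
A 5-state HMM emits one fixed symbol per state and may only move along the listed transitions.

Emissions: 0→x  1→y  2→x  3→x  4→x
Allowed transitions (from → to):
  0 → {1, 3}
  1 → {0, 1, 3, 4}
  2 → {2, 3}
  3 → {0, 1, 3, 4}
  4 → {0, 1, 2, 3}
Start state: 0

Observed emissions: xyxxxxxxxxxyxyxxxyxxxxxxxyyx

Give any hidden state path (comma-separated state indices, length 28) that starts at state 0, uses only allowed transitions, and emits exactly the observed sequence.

  0: obs=x cand={0,2,3,4} pick 0 [start]
  1: obs=y cand={1} pick 1 [0->1 ok]
  2: obs=x cand={0,2,3,4} pick 4 [1->4 ok]
  3: obs=x cand={0,2,3,4} pick 3 [4->3 ok]
  4: obs=x cand={0,2,3,4} pick 0 [3->0 ok]
  5: obs=x cand={0,2,3,4} pick 3 [0->3 ok]
  6: obs=x cand={0,2,3,4} pick 4 [3->4 ok]
  7: obs=x cand={0,2,3,4} pick 2 [4->2 ok]
  8: obs=x cand={0,2,3,4} pick 3 [2->3 ok]
  9: obs=x cand={0,2,3,4} pick 4 [3->4 ok]
  10: obs=x cand={0,2,3,4} pick 0 [4->0 ok]
  11: obs=y cand={1} pick 1 [0->1 ok]
  12: obs=x cand={0,2,3,4} pick 3 [1->3 ok]
  13: obs=y cand={1} pick 1 [3->1 ok]
  14: obs=x cand={0,2,3,4} pick 3 [1->3 ok]
  15: obs=x cand={0,2,3,4} pick 3 [3->3 ok]
  16: obs=x cand={0,2,3,4} pick 4 [3->4 ok]
  17: obs=y cand={1} pick 1 [4->1 ok]
  18: obs=x cand={0,2,3,4} pick 0 [1->0 ok]
  19: obs=x cand={0,2,3,4} pick 3 [0->3 ok]
  20: obs=x cand={0,2,3,4} pick 4 [3->4 ok]
  21: obs=x cand={0,2,3,4} pick 0 [4->0 ok]
  22: obs=x cand={0,2,3,4} pick 3 [0->3 ok]
  23: obs=x cand={0,2,3,4} pick 3 [3->3 ok]
  24: obs=x cand={0,2,3,4} pick 4 [3->4 ok]
  25: obs=y cand={1} pick 1 [4->1 ok]
  26: obs=y cand={1} pick 1 [1->1 ok]
  27: obs=x cand={0,2,3,4} pick 0 [1->0 ok]

0,1,4,3,0,3,4,2,3,4,0,1,3,1,3,3,4,1,0,3,4,0,3,3,4,1,1,0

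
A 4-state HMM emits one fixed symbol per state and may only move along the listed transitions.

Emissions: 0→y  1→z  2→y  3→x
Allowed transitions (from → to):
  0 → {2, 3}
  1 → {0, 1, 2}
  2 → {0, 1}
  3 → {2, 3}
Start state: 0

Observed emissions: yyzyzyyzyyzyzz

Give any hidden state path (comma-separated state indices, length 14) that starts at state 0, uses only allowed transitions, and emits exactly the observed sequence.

0,2,1,2,1,0,2,1,0,2,1,2,1,1

  pos 0: y in {0,2}, choose 0; start
  pos 1: y in {0,2}, choose 2; 0->2 ok
  pos 2: z in {1}, choose 1; 2->1 ok
  pos 3: y in {0,2}, choose 2; 1->2 ok
  pos 4: z in {1}, choose 1; 2->1 ok
  pos 5: y in {0,2}, choose 0; 1->0 ok
  pos 6: y in {0,2}, choose 2; 0->2 ok
  pos 7: z in {1}, choose 1; 2->1 ok
  pos 8: y in {0,2}, choose 0; 1->0 ok
  pos 9: y in {0,2}, choose 2; 0->2 ok
  pos 10: z in {1}, choose 1; 2->1 ok
  pos 11: y in {0,2}, choose 2; 1->2 ok
  pos 12: z in {1}, choose 1; 2->1 ok
  pos 13: z in {1}, choose 1; 1->1 ok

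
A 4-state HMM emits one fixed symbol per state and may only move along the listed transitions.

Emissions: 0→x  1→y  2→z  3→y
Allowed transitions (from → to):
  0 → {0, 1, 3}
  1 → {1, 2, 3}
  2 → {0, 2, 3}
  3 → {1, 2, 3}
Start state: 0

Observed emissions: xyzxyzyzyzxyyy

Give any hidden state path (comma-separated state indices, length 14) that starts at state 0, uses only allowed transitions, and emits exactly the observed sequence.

0,1,2,0,3,2,3,2,3,2,0,3,3,1

  0: obs=x cand={0} pick 0 [start]
  1: obs=y cand={1,3} pick 1 [0->1 ok]
  2: obs=z cand={2} pick 2 [1->2 ok]
  3: obs=x cand={0} pick 0 [2->0 ok]
  4: obs=y cand={1,3} pick 3 [0->3 ok]
  5: obs=z cand={2} pick 2 [3->2 ok]
  6: obs=y cand={1,3} pick 3 [2->3 ok]
  7: obs=z cand={2} pick 2 [3->2 ok]
  8: obs=y cand={1,3} pick 3 [2->3 ok]
  9: obs=z cand={2} pick 2 [3->2 ok]
  10: obs=x cand={0} pick 0 [2->0 ok]
  11: obs=y cand={1,3} pick 3 [0->3 ok]
  12: obs=y cand={1,3} pick 3 [3->3 ok]
  13: obs=y cand={1,3} pick 1 [3->1 ok]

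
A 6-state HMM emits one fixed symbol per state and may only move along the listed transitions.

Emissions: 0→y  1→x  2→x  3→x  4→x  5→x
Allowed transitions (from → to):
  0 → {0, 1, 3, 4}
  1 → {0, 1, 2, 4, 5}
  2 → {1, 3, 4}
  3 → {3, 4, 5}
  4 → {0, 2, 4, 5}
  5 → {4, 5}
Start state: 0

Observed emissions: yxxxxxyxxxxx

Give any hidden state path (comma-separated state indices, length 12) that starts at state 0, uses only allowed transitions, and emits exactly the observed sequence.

  [0] y  {0}  => 0  start
  [1] x  {1,2,3,4,5}  => 4  0->4 ok
  [2] x  {1,2,3,4,5}  => 2  4->2 ok
  [3] x  {1,2,3,4,5}  => 1  2->1 ok
  [4] x  {1,2,3,4,5}  => 4  1->4 ok
  [5] x  {1,2,3,4,5}  => 4  4->4 ok
  [6] y  {0}  => 0  4->0 ok
  [7] x  {1,2,3,4,5}  => 3  0->3 ok
  [8] x  {1,2,3,4,5}  => 3  3->3 ok
  [9] x  {1,2,3,4,5}  => 3  3->3 ok
  [10] x  {1,2,3,4,5}  => 3  3->3 ok
  [11] x  {1,2,3,4,5}  => 3  3->3 ok

0,4,2,1,4,4,0,3,3,3,3,3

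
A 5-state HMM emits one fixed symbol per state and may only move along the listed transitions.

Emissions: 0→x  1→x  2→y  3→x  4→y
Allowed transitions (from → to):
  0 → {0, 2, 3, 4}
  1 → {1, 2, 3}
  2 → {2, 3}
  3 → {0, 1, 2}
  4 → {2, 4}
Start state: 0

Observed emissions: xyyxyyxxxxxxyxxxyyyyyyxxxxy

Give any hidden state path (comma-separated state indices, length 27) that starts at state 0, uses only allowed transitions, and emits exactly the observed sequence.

  [0] x  {0,1,3}  => 0  start
  [1] y  {2,4}  => 4  0->4 ok
  [2] y  {2,4}  => 2  4->2 ok
  [3] x  {0,1,3}  => 3  2->3 ok
  [4] y  {2,4}  => 2  3->2 ok
  [5] y  {2,4}  => 2  2->2 ok
  [6] x  {0,1,3}  => 3  2->3 ok
  [7] x  {0,1,3}  => 1  3->1 ok
  [8] x  {0,1,3}  => 1  1->1 ok
  [9] x  {0,1,3}  => 1  1->1 ok
  [10] x  {0,1,3}  => 3  1->3 ok
  [11] x  {0,1,3}  => 0  3->0 ok
  [12] y  {2,4}  => 2  0->2 ok
  [13] x  {0,1,3}  => 3  2->3 ok
  [14] x  {0,1,3}  => 0  3->0 ok
  [15] x  {0,1,3}  => 0  0->0 ok
  [16] y  {2,4}  => 4  0->4 ok
  [17] y  {2,4}  => 2  4->2 ok
  [18] y  {2,4}  => 2  2->2 ok
  [19] y  {2,4}  => 2  2->2 ok
  [20] y  {2,4}  => 2  2->2 ok
  [21] y  {2,4}  => 2  2->2 ok
  [22] x  {0,1,3}  => 3  2->3 ok
  [23] x  {0,1,3}  => 1  3->1 ok
  [24] x  {0,1,3}  => 3  1->3 ok
  [25] x  {0,1,3}  => 1  3->1 ok
  [26] y  {2,4}  => 2  1->2 ok

0,4,2,3,2,2,3,1,1,1,3,0,2,3,0,0,4,2,2,2,2,2,3,1,3,1,2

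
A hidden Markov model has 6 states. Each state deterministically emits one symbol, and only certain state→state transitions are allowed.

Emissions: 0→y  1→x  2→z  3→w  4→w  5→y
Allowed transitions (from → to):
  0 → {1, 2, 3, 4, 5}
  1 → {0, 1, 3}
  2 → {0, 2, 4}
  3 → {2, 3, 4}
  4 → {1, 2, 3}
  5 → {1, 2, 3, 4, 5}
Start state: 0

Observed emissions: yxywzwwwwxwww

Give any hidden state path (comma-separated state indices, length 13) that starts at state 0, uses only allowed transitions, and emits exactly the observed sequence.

  0: obs=y cand={0,5} pick 0 [start]
  1: obs=x cand={1} pick 1 [0->1 ok]
  2: obs=y cand={0,5} pick 0 [1->0 ok]
  3: obs=w cand={3,4} pick 4 [0->4 ok]
  4: obs=z cand={2} pick 2 [4->2 ok]
  5: obs=w cand={3,4} pick 4 [2->4 ok]
  6: obs=w cand={3,4} pick 3 [4->3 ok]
  7: obs=w cand={3,4} pick 3 [3->3 ok]
  8: obs=w cand={3,4} pick 4 [3->4 ok]
  9: obs=x cand={1} pick 1 [4->1 ok]
  10: obs=w cand={3,4} pick 3 [1->3 ok]
  11: obs=w cand={3,4} pick 3 [3->3 ok]
  12: obs=w cand={3,4} pick 4 [3->4 ok]

0,1,0,4,2,4,3,3,4,1,3,3,4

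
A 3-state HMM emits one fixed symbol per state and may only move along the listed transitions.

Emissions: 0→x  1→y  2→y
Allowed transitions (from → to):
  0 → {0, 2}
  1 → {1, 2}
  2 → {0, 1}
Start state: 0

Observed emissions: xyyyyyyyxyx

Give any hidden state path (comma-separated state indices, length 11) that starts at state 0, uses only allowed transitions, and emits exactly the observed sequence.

  t0 'x' -> {0}, take 0 (start)
  t1 'y' -> {1,2}, take 2 (0->2 ok)
  t2 'y' -> {1,2}, take 1 (2->1 ok)
  t3 'y' -> {1,2}, take 1 (1->1 ok)
  t4 'y' -> {1,2}, take 1 (1->1 ok)
  t5 'y' -> {1,2}, take 1 (1->1 ok)
  t6 'y' -> {1,2}, take 1 (1->1 ok)
  t7 'y' -> {1,2}, take 2 (1->2 ok)
  t8 'x' -> {0}, take 0 (2->0 ok)
  t9 'y' -> {1,2}, take 2 (0->2 ok)
  t10 'x' -> {0}, take 0 (2->0 ok)

0,2,1,1,1,1,1,2,0,2,0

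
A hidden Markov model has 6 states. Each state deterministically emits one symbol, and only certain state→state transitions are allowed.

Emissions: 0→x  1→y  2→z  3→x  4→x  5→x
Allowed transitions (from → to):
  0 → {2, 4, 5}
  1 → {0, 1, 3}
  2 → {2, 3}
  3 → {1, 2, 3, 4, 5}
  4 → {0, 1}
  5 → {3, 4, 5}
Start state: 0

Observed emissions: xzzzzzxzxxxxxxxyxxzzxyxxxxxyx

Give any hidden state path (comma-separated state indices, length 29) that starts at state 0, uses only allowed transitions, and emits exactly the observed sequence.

0,2,2,2,2,2,3,2,3,5,4,0,4,0,4,1,3,3,2,2,3,1,3,4,0,5,4,1,3

  0: obs=x cand={0,3,4,5} pick 0 [start]
  1: obs=z cand={2} pick 2 [0->2 ok]
  2: obs=z cand={2} pick 2 [2->2 ok]
  3: obs=z cand={2} pick 2 [2->2 ok]
  4: obs=z cand={2} pick 2 [2->2 ok]
  5: obs=z cand={2} pick 2 [2->2 ok]
  6: obs=x cand={0,3,4,5} pick 3 [2->3 ok]
  7: obs=z cand={2} pick 2 [3->2 ok]
  8: obs=x cand={0,3,4,5} pick 3 [2->3 ok]
  9: obs=x cand={0,3,4,5} pick 5 [3->5 ok]
  10: obs=x cand={0,3,4,5} pick 4 [5->4 ok]
  11: obs=x cand={0,3,4,5} pick 0 [4->0 ok]
  12: obs=x cand={0,3,4,5} pick 4 [0->4 ok]
  13: obs=x cand={0,3,4,5} pick 0 [4->0 ok]
  14: obs=x cand={0,3,4,5} pick 4 [0->4 ok]
  15: obs=y cand={1} pick 1 [4->1 ok]
  16: obs=x cand={0,3,4,5} pick 3 [1->3 ok]
  17: obs=x cand={0,3,4,5} pick 3 [3->3 ok]
  18: obs=z cand={2} pick 2 [3->2 ok]
  19: obs=z cand={2} pick 2 [2->2 ok]
  20: obs=x cand={0,3,4,5} pick 3 [2->3 ok]
  21: obs=y cand={1} pick 1 [3->1 ok]
  22: obs=x cand={0,3,4,5} pick 3 [1->3 ok]
  23: obs=x cand={0,3,4,5} pick 4 [3->4 ok]
  24: obs=x cand={0,3,4,5} pick 0 [4->0 ok]
  25: obs=x cand={0,3,4,5} pick 5 [0->5 ok]
  26: obs=x cand={0,3,4,5} pick 4 [5->4 ok]
  27: obs=y cand={1} pick 1 [4->1 ok]
  28: obs=x cand={0,3,4,5} pick 3 [1->3 ok]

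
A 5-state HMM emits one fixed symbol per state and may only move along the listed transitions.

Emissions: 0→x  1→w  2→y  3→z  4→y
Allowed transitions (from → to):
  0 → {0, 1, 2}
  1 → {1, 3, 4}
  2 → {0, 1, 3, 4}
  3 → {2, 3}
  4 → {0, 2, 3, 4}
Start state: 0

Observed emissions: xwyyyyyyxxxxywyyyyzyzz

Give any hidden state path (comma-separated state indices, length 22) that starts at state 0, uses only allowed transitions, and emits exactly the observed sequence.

0,1,4,4,4,4,4,4,0,0,0,0,2,1,4,4,4,2,3,2,3,3

  t0 'x' -> {0}, take 0 (start)
  t1 'w' -> {1}, take 1 (0->1 ok)
  t2 'y' -> {2,4}, take 4 (1->4 ok)
  t3 'y' -> {2,4}, take 4 (4->4 ok)
  t4 'y' -> {2,4}, take 4 (4->4 ok)
  t5 'y' -> {2,4}, take 4 (4->4 ok)
  t6 'y' -> {2,4}, take 4 (4->4 ok)
  t7 'y' -> {2,4}, take 4 (4->4 ok)
  t8 'x' -> {0}, take 0 (4->0 ok)
  t9 'x' -> {0}, take 0 (0->0 ok)
  t10 'x' -> {0}, take 0 (0->0 ok)
  t11 'x' -> {0}, take 0 (0->0 ok)
  t12 'y' -> {2,4}, take 2 (0->2 ok)
  t13 'w' -> {1}, take 1 (2->1 ok)
  t14 'y' -> {2,4}, take 4 (1->4 ok)
  t15 'y' -> {2,4}, take 4 (4->4 ok)
  t16 'y' -> {2,4}, take 4 (4->4 ok)
  t17 'y' -> {2,4}, take 2 (4->2 ok)
  t18 'z' -> {3}, take 3 (2->3 ok)
  t19 'y' -> {2,4}, take 2 (3->2 ok)
  t20 'z' -> {3}, take 3 (2->3 ok)
  t21 'z' -> {3}, take 3 (3->3 ok)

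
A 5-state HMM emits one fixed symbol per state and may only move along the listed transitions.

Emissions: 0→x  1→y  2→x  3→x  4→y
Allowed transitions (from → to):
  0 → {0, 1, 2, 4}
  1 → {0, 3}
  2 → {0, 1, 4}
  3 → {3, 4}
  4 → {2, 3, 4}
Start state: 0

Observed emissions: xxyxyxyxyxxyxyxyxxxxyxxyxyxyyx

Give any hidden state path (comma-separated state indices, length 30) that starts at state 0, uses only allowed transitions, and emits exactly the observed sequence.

0,0,1,3,4,2,1,0,4,3,3,4,3,4,3,4,2,0,0,2,4,2,0,1,3,4,3,4,4,3

  [0] x  {0,2,3}  => 0  start
  [1] x  {0,2,3}  => 0  0->0 ok
  [2] y  {1,4}  => 1  0->1 ok
  [3] x  {0,2,3}  => 3  1->3 ok
  [4] y  {1,4}  => 4  3->4 ok
  [5] x  {0,2,3}  => 2  4->2 ok
  [6] y  {1,4}  => 1  2->1 ok
  [7] x  {0,2,3}  => 0  1->0 ok
  [8] y  {1,4}  => 4  0->4 ok
  [9] x  {0,2,3}  => 3  4->3 ok
  [10] x  {0,2,3}  => 3  3->3 ok
  [11] y  {1,4}  => 4  3->4 ok
  [12] x  {0,2,3}  => 3  4->3 ok
  [13] y  {1,4}  => 4  3->4 ok
  [14] x  {0,2,3}  => 3  4->3 ok
  [15] y  {1,4}  => 4  3->4 ok
  [16] x  {0,2,3}  => 2  4->2 ok
  [17] x  {0,2,3}  => 0  2->0 ok
  [18] x  {0,2,3}  => 0  0->0 ok
  [19] x  {0,2,3}  => 2  0->2 ok
  [20] y  {1,4}  => 4  2->4 ok
  [21] x  {0,2,3}  => 2  4->2 ok
  [22] x  {0,2,3}  => 0  2->0 ok
  [23] y  {1,4}  => 1  0->1 ok
  [24] x  {0,2,3}  => 3  1->3 ok
  [25] y  {1,4}  => 4  3->4 ok
  [26] x  {0,2,3}  => 3  4->3 ok
  [27] y  {1,4}  => 4  3->4 ok
  [28] y  {1,4}  => 4  4->4 ok
  [29] x  {0,2,3}  => 3  4->3 ok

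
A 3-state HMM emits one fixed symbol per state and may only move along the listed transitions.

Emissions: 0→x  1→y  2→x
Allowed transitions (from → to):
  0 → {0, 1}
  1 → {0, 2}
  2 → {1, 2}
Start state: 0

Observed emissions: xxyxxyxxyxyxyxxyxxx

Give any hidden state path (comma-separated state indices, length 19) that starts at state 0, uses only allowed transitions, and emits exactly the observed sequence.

  t0 'x' -> {0,2}, take 0 (start)
  t1 'x' -> {0,2}, take 0 (0->0 ok)
  t2 'y' -> {1}, take 1 (0->1 ok)
  t3 'x' -> {0,2}, take 0 (1->0 ok)
  t4 'x' -> {0,2}, take 0 (0->0 ok)
  t5 'y' -> {1}, take 1 (0->1 ok)
  t6 'x' -> {0,2}, take 2 (1->2 ok)
  t7 'x' -> {0,2}, take 2 (2->2 ok)
  t8 'y' -> {1}, take 1 (2->1 ok)
  t9 'x' -> {0,2}, take 2 (1->2 ok)
  t10 'y' -> {1}, take 1 (2->1 ok)
  t11 'x' -> {0,2}, take 2 (1->2 ok)
  t12 'y' -> {1}, take 1 (2->1 ok)
  t13 'x' -> {0,2}, take 0 (1->0 ok)
  t14 'x' -> {0,2}, take 0 (0->0 ok)
  t15 'y' -> {1}, take 1 (0->1 ok)
  t16 'x' -> {0,2}, take 0 (1->0 ok)
  t17 'x' -> {0,2}, take 0 (0->0 ok)
  t18 'x' -> {0,2}, take 0 (0->0 ok)

0,0,1,0,0,1,2,2,1,2,1,2,1,0,0,1,0,0,0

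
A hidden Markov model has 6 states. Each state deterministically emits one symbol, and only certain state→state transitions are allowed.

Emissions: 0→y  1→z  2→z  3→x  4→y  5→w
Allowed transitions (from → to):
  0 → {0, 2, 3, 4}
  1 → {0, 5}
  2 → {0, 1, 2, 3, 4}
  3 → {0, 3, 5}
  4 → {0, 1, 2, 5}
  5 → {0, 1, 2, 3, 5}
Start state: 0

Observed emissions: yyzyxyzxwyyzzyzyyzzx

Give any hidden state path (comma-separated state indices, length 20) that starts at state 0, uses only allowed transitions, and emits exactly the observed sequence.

  t0 'y' -> {0,4}, take 0 (start)
  t1 'y' -> {0,4}, take 4 (0->4 ok)
  t2 'z' -> {1,2}, take 1 (4->1 ok)
  t3 'y' -> {0,4}, take 0 (1->0 ok)
  t4 'x' -> {3}, take 3 (0->3 ok)
  t5 'y' -> {0,4}, take 0 (3->0 ok)
  t6 'z' -> {1,2}, take 2 (0->2 ok)
  t7 'x' -> {3}, take 3 (2->3 ok)
  t8 'w' -> {5}, take 5 (3->5 ok)
  t9 'y' -> {0,4}, take 0 (5->0 ok)
  t10 'y' -> {0,4}, take 4 (0->4 ok)
  t11 'z' -> {1,2}, take 2 (4->2 ok)
  t12 'z' -> {1,2}, take 2 (2->2 ok)
  t13 'y' -> {0,4}, take 4 (2->4 ok)
  t14 'z' -> {1,2}, take 2 (4->2 ok)
  t15 'y' -> {0,4}, take 0 (2->0 ok)
  t16 'y' -> {0,4}, take 4 (0->4 ok)
  t17 'z' -> {1,2}, take 2 (4->2 ok)
  t18 'z' -> {1,2}, take 2 (2->2 ok)
  t19 'x' -> {3}, take 3 (2->3 ok)

0,4,1,0,3,0,2,3,5,0,4,2,2,4,2,0,4,2,2,3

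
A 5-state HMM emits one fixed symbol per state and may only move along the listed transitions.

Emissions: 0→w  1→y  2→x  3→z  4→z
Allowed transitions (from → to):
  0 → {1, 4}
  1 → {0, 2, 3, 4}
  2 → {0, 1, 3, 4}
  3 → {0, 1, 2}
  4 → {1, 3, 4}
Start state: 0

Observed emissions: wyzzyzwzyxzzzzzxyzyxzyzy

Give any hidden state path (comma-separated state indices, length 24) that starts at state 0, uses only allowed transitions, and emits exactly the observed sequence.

0,1,4,3,1,3,0,4,1,2,4,4,4,4,3,2,1,3,1,2,3,1,4,1

  0: obs=w cand={0} pick 0 [start]
  1: obs=y cand={1} pick 1 [0->1 ok]
  2: obs=z cand={3,4} pick 4 [1->4 ok]
  3: obs=z cand={3,4} pick 3 [4->3 ok]
  4: obs=y cand={1} pick 1 [3->1 ok]
  5: obs=z cand={3,4} pick 3 [1->3 ok]
  6: obs=w cand={0} pick 0 [3->0 ok]
  7: obs=z cand={3,4} pick 4 [0->4 ok]
  8: obs=y cand={1} pick 1 [4->1 ok]
  9: obs=x cand={2} pick 2 [1->2 ok]
  10: obs=z cand={3,4} pick 4 [2->4 ok]
  11: obs=z cand={3,4} pick 4 [4->4 ok]
  12: obs=z cand={3,4} pick 4 [4->4 ok]
  13: obs=z cand={3,4} pick 4 [4->4 ok]
  14: obs=z cand={3,4} pick 3 [4->3 ok]
  15: obs=x cand={2} pick 2 [3->2 ok]
  16: obs=y cand={1} pick 1 [2->1 ok]
  17: obs=z cand={3,4} pick 3 [1->3 ok]
  18: obs=y cand={1} pick 1 [3->1 ok]
  19: obs=x cand={2} pick 2 [1->2 ok]
  20: obs=z cand={3,4} pick 3 [2->3 ok]
  21: obs=y cand={1} pick 1 [3->1 ok]
  22: obs=z cand={3,4} pick 4 [1->4 ok]
  23: obs=y cand={1} pick 1 [4->1 ok]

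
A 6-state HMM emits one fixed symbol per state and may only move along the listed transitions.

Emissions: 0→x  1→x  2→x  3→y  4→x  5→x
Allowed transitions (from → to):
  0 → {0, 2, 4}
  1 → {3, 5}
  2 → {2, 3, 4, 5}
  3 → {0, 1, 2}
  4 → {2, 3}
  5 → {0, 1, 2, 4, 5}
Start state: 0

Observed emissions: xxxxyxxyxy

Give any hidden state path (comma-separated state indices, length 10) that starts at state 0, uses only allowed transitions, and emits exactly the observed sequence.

  [0] x  {0,1,2,4,5}  => 0  start
  [1] x  {0,1,2,4,5}  => 4  0->4 ok
  [2] x  {0,1,2,4,5}  => 2  4->2 ok
  [3] x  {0,1,2,4,5}  => 4  2->4 ok
  [4] y  {3}  => 3  4->3 ok
  [5] x  {0,1,2,4,5}  => 2  3->2 ok
  [6] x  {0,1,2,4,5}  => 4  2->4 ok
  [7] y  {3}  => 3  4->3 ok
  [8] x  {0,1,2,4,5}  => 1  3->1 ok
  [9] y  {3}  => 3  1->3 ok

0,4,2,4,3,2,4,3,1,3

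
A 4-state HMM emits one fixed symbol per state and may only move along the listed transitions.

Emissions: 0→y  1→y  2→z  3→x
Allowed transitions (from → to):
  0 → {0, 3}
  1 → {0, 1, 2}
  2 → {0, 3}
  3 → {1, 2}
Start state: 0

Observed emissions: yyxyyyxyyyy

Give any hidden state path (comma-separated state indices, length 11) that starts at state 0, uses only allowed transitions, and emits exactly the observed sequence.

  [0] y  {0,1}  => 0  start
  [1] y  {0,1}  => 0  0->0 ok
  [2] x  {3}  => 3  0->3 ok
  [3] y  {0,1}  => 1  3->1 ok
  [4] y  {0,1}  => 1  1->1 ok
  [5] y  {0,1}  => 0  1->0 ok
  [6] x  {3}  => 3  0->3 ok
  [7] y  {0,1}  => 1  3->1 ok
  [8] y  {0,1}  => 1  1->1 ok
  [9] y  {0,1}  => 0  1->0 ok
  [10] y  {0,1}  => 0  0->0 ok

0,0,3,1,1,0,3,1,1,0,0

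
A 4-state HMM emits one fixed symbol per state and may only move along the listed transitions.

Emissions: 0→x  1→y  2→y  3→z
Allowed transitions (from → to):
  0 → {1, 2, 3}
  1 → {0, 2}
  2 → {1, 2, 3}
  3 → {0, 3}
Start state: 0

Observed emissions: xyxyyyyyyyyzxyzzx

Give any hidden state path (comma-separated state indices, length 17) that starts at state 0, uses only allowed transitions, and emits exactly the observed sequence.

0,1,0,2,2,2,2,1,2,1,2,3,0,2,3,3,0

  t0 'x' -> {0}, take 0 (start)
  t1 'y' -> {1,2}, take 1 (0->1 ok)
  t2 'x' -> {0}, take 0 (1->0 ok)
  t3 'y' -> {1,2}, take 2 (0->2 ok)
  t4 'y' -> {1,2}, take 2 (2->2 ok)
  t5 'y' -> {1,2}, take 2 (2->2 ok)
  t6 'y' -> {1,2}, take 2 (2->2 ok)
  t7 'y' -> {1,2}, take 1 (2->1 ok)
  t8 'y' -> {1,2}, take 2 (1->2 ok)
  t9 'y' -> {1,2}, take 1 (2->1 ok)
  t10 'y' -> {1,2}, take 2 (1->2 ok)
  t11 'z' -> {3}, take 3 (2->3 ok)
  t12 'x' -> {0}, take 0 (3->0 ok)
  t13 'y' -> {1,2}, take 2 (0->2 ok)
  t14 'z' -> {3}, take 3 (2->3 ok)
  t15 'z' -> {3}, take 3 (3->3 ok)
  t16 'x' -> {0}, take 0 (3->0 ok)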